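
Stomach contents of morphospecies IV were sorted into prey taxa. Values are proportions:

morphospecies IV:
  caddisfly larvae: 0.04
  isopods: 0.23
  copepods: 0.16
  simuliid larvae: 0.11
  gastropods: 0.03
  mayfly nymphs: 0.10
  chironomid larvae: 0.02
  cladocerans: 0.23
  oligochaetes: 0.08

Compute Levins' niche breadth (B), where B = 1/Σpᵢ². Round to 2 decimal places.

6.14

Σpᵢ² = 0.04² + 0.23² + 0.16² + 0.11² + 0.03² + 0.10² + 0.02² + 0.23² + 0.08² = 0.0016 + 0.0529 + 0.0256 + 0.0121 + 0.0009 + 0.0100 + 0.0004 + 0.0529 + 0.0064 = 0.1628
B = 1 / 0.1628 = 6.1425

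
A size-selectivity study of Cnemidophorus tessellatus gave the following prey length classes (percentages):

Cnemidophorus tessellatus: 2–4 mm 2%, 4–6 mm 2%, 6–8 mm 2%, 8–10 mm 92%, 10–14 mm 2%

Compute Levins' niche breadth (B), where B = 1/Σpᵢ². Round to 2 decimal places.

1.18

Convert percentages to proportions (divide by 100).
Σpᵢ² = 0.02² + 0.02² + 0.02² + 0.92² + 0.02² = 0.0004 + 0.0004 + 0.0004 + 0.8464 + 0.0004 = 0.8480
B = 1 / 0.8480 = 1.1792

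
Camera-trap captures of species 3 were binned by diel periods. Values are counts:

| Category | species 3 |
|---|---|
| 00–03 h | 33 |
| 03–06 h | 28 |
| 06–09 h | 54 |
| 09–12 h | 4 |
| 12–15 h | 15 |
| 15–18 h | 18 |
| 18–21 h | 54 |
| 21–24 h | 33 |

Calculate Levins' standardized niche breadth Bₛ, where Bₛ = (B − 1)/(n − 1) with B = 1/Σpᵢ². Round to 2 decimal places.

Proportions for species 3 (n=239): 33/239=0.1381, 28/239=0.1172, 54/239=0.2259, 4/239=0.0167, 15/239=0.0628, 18/239=0.0753, 54/239=0.2259, 33/239=0.1381
Σpᵢ² = 0.1381² + 0.1172² + 0.2259² + 0.0167² + 0.0628² + 0.0753² + 0.2259² + 0.1381² = 0.019072 + 0.013736 + 0.051031 + 0.000279 + 0.003944 + 0.005670 + 0.051031 + 0.019072 = 0.163835
B = 1 / 0.163835 = 6.1037
Bₛ = (B − 1)/(n − 1) = (6.1037 − 1)/(8 − 1) = 5.1037/7 = 0.7291

0.73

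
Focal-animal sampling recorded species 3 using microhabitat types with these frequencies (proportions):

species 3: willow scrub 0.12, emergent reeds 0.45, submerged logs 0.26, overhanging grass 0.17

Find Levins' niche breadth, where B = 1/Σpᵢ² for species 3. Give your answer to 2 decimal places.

3.19

Σpᵢ² = 0.12² + 0.45² + 0.26² + 0.17² = 0.0144 + 0.2025 + 0.0676 + 0.0289 = 0.3134
B = 1 / 0.3134 = 3.1908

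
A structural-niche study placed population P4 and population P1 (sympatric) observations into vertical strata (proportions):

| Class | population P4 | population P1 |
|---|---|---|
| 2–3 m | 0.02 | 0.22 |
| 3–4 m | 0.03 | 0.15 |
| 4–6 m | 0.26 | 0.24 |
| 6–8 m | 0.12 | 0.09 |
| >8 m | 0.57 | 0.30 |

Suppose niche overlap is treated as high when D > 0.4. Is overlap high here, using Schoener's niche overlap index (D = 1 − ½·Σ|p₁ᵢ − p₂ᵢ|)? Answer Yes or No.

Yes

Σ|p₁ᵢ − p₂ᵢ| = 0.20 + 0.12 + 0.02 + 0.03 + 0.27 = 0.64
D = 1 − ½ × 0.64 = 1 − 0.320 = 0.6800
D = 0.6800 > 0.4 → Yes.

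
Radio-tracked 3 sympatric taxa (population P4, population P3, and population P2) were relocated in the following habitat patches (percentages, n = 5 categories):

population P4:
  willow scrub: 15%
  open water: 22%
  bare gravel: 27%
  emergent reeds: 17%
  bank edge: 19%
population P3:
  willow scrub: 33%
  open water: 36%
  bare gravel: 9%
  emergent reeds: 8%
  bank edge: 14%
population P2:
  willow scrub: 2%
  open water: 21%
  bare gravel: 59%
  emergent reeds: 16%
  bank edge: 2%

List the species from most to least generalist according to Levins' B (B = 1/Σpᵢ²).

Convert percentages to proportions (divide by 100).
Σp_P4ᵢ² = 0.15² + 0.22² + 0.27² + 0.17² + 0.19² = 0.0225 + 0.0484 + 0.0729 + 0.0289 + 0.0361 = 0.2088
B_P4 = 1 / 0.2088 = 4.7893
Σp_P3ᵢ² = 0.33² + 0.36² + 0.09² + 0.08² + 0.14² = 0.1089 + 0.1296 + 0.0081 + 0.0064 + 0.0196 = 0.2726
B_P3 = 1 / 0.2726 = 3.6684
Σp_P2ᵢ² = 0.02² + 0.21² + 0.59² + 0.16² + 0.02² = 0.0004 + 0.0441 + 0.3481 + 0.0256 + 0.0004 = 0.4186
B_P2 = 1 / 0.4186 = 2.3889
Ranking by B (broadest → narrowest): population P4 (4.79) > population P3 (3.67) > population P2 (2.39)

population P4 > population P3 > population P2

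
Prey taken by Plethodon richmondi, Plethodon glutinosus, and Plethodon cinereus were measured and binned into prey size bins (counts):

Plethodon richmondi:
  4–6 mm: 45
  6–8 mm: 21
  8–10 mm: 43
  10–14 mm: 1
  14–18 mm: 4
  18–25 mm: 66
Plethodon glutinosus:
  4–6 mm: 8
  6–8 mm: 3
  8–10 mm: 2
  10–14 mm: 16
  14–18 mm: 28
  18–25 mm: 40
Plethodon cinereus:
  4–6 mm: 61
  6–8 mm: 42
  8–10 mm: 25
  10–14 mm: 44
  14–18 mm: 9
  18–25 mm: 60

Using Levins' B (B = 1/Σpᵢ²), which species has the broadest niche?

Plethodon cinereus

Proportions for Plethodon richmondi (n=180): 45/180=0.2500, 21/180=0.1167, 43/180=0.2389, 1/180=0.0056, 4/180=0.0222, 66/180=0.3667
Proportions for Plethodon glutinosus (n=97): 8/97=0.0825, 3/97=0.0309, 2/97=0.0206, 16/97=0.1649, 28/97=0.2887, 40/97=0.4124
Proportions for Plethodon cinereus (n=241): 61/241=0.2531, 42/241=0.1743, 25/241=0.1037, 44/241=0.1826, 9/241=0.0373, 60/241=0.2490
Σp_richᵢ² = 0.2500² + 0.1167² + 0.2389² + 0.0056² + 0.0222² + 0.3667² = 0.062500 + 0.013619 + 0.057073 + 0.000031 + 0.000493 + 0.134469 = 0.268185
B_rich = 1 / 0.268185 = 3.7288
Σp_glutᵢ² = 0.0825² + 0.0309² + 0.0206² + 0.1649² + 0.2887² + 0.4124² = 0.006806 + 0.000955 + 0.000424 + 0.027192 + 0.083348 + 0.170074 = 0.288799
B_glut = 1 / 0.288799 = 3.4626
Σp_cineᵢ² = 0.2531² + 0.1743² + 0.1037² + 0.1826² + 0.0373² + 0.2490² = 0.064060 + 0.030380 + 0.010754 + 0.033343 + 0.001391 + 0.062001 = 0.201929
B_cine = 1 / 0.201929 = 4.9522
Highest B → broadest niche (most generalist): Plethodon cinereus (B = 4.95).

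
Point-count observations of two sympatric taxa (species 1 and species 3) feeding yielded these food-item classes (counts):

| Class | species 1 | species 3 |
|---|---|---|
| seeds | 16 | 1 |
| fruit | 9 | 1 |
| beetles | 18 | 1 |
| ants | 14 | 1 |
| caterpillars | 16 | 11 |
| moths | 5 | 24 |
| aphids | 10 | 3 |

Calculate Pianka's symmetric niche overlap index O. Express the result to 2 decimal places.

0.41

Proportions for species 1 (n=88): 16/88=0.1818, 9/88=0.1023, 18/88=0.2045, 14/88=0.1591, 16/88=0.1818, 5/88=0.0568, 10/88=0.1136
Proportions for species 3 (n=42): 1/42=0.0238, 1/42=0.0238, 1/42=0.0238, 1/42=0.0238, 11/42=0.2619, 24/42=0.5714, 3/42=0.0714
Σ p₁ᵢp₂ᵢ = 0.004327 + 0.002435 + 0.004867 + 0.003787 + 0.047613 + 0.032456 + 0.008111 = 0.103596
Σp_1ᵢ² = 0.1818² + 0.1023² + 0.2045² + 0.1591² + 0.1818² + 0.0568² + 0.1136² = 0.033051 + 0.010465 + 0.041820 + 0.025313 + 0.033051 + 0.003226 + 0.012905 = 0.159831
Σp_2ᵢ² = 0.0238² + 0.0238² + 0.0238² + 0.0238² + 0.2619² + 0.5714² + 0.0714² = 0.000566 + 0.000566 + 0.000566 + 0.000566 + 0.068592 + 0.326498 + 0.005098 = 0.402452
O = 0.103596 / √(0.159831 × 0.402452) = 0.103596 / 0.2536224 = 0.4085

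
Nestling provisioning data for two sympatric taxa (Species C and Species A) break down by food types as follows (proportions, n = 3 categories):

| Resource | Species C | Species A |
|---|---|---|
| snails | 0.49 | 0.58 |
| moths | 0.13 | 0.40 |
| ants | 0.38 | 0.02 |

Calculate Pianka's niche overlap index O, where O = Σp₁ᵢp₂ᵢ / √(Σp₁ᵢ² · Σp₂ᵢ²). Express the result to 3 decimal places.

Σ p₁ᵢp₂ᵢ = 0.2842 + 0.0520 + 0.0076 = 0.3438
Σp_1ᵢ² = 0.49² + 0.13² + 0.38² = 0.2401 + 0.0169 + 0.1444 = 0.4014
Σp_2ᵢ² = 0.58² + 0.40² + 0.02² = 0.3364 + 0.1600 + 0.0004 = 0.4968
O = 0.3438 / √(0.4014 × 0.4968) = 0.3438 / 0.446560 = 0.76989

0.770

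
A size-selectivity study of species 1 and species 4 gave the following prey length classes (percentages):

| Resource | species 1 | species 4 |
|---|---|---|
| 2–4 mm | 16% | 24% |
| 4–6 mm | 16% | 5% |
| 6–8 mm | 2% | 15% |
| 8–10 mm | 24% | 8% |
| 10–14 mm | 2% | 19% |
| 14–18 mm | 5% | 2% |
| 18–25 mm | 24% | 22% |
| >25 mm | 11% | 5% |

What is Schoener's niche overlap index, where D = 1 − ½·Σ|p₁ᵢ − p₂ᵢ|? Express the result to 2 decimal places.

0.62

Convert percentages to proportions (divide by 100).
Σ|p₁ᵢ − p₂ᵢ| = 0.08 + 0.11 + 0.13 + 0.16 + 0.17 + 0.03 + 0.02 + 0.06 = 0.76
D = 1 − ½ × 0.76 = 1 − 0.380 = 0.6200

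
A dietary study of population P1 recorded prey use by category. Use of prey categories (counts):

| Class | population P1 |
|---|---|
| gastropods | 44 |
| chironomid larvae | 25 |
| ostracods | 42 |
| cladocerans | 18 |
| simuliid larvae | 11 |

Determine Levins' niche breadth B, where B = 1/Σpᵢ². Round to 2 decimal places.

4.11

Proportions for population P1 (n=140): 44/140=0.3143, 25/140=0.1786, 42/140=0.3000, 18/140=0.1286, 11/140=0.0786
Σpᵢ² = 0.3143² + 0.1786² + 0.3000² + 0.1286² + 0.0786² = 0.098784 + 0.031898 + 0.090000 + 0.016538 + 0.006178 = 0.243398
B = 1 / 0.243398 = 4.1085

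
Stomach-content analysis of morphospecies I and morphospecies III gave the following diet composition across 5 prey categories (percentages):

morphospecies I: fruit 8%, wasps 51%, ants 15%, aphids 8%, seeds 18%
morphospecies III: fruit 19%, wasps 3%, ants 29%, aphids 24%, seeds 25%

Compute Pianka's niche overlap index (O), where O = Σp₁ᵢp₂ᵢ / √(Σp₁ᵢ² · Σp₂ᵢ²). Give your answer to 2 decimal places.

Convert percentages to proportions (divide by 100).
Σ p₁ᵢp₂ᵢ = 0.0152 + 0.0153 + 0.0435 + 0.0192 + 0.0450 = 0.1382
Σp_1ᵢ² = 0.08² + 0.51² + 0.15² + 0.08² + 0.18² = 0.0064 + 0.2601 + 0.0225 + 0.0064 + 0.0324 = 0.3278
Σp_2ᵢ² = 0.19² + 0.03² + 0.29² + 0.24² + 0.25² = 0.0361 + 0.0009 + 0.0841 + 0.0576 + 0.0625 = 0.2412
O = 0.1382 / √(0.3278 × 0.2412) = 0.1382 / 0.28119 = 0.4915

0.49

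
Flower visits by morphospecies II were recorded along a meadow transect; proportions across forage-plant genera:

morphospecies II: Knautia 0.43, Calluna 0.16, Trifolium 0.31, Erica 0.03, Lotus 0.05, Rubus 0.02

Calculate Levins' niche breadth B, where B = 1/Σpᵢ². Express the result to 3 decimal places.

Σpᵢ² = 0.43² + 0.16² + 0.31² + 0.03² + 0.05² + 0.02² = 0.1849 + 0.0256 + 0.0961 + 0.0009 + 0.0025 + 0.0004 = 0.3104
B = 1 / 0.3104 = 3.22165

3.222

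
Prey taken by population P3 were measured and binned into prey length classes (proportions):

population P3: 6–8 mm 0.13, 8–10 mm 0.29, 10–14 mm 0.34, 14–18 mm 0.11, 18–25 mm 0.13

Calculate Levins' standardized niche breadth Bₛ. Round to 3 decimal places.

0.768

Σpᵢ² = 0.13² + 0.29² + 0.34² + 0.11² + 0.13² = 0.0169 + 0.0841 + 0.1156 + 0.0121 + 0.0169 = 0.2456
B = 1 / 0.2456 = 4.07166
Bₛ = (B − 1)/(n − 1) = (4.07166 − 1)/(5 − 1) = 3.07166/4 = 0.76792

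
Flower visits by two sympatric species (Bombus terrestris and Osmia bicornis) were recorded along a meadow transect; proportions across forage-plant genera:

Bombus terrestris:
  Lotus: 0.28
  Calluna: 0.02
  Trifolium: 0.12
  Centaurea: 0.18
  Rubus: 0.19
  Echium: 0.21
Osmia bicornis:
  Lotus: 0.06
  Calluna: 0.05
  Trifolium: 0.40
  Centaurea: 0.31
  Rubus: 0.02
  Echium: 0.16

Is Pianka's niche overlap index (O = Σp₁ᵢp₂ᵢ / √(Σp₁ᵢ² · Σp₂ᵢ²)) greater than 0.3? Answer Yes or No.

Σ p₁ᵢp₂ᵢ = 0.0168 + 0.0010 + 0.0480 + 0.0558 + 0.0038 + 0.0336 = 0.1590
Σp_1ᵢ² = 0.28² + 0.02² + 0.12² + 0.18² + 0.19² + 0.21² = 0.0784 + 0.0004 + 0.0144 + 0.0324 + 0.0361 + 0.0441 = 0.2058
Σp_2ᵢ² = 0.06² + 0.05² + 0.40² + 0.31² + 0.02² + 0.16² = 0.0036 + 0.0025 + 0.1600 + 0.0961 + 0.0004 + 0.0256 = 0.2882
O = 0.1590 / √(0.2058 × 0.2882) = 0.1590 / 0.24354 = 0.6529
O = 0.6529 > 0.3 → Yes.

Yes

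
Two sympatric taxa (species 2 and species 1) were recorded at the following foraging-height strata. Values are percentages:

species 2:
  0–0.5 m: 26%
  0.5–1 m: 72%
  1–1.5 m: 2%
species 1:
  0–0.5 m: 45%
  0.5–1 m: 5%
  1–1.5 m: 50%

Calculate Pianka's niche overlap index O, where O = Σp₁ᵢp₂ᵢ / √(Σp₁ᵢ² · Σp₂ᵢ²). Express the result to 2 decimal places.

Convert percentages to proportions (divide by 100).
Σ p₁ᵢp₂ᵢ = 0.1170 + 0.0360 + 0.0100 = 0.1630
Σp_1ᵢ² = 0.26² + 0.72² + 0.02² = 0.0676 + 0.5184 + 0.0004 = 0.5864
Σp_2ᵢ² = 0.45² + 0.05² + 0.50² = 0.2025 + 0.0025 + 0.2500 = 0.4550
O = 0.1630 / √(0.5864 × 0.4550) = 0.1630 / 0.51654 = 0.3156

0.32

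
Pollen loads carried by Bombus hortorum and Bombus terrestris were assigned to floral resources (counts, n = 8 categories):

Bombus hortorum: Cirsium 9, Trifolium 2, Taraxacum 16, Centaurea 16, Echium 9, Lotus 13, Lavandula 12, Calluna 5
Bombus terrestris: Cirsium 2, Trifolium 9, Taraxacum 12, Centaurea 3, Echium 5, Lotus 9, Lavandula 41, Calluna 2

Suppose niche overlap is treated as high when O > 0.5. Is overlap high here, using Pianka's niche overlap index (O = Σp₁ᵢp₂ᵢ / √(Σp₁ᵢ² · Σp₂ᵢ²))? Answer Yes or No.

Yes

Proportions for Bombus hortorum (n=82): 9/82=0.1098, 2/82=0.0244, 16/82=0.1951, 16/82=0.1951, 9/82=0.1098, 13/82=0.1585, 12/82=0.1463, 5/82=0.0610
Proportions for Bombus terrestris (n=83): 2/83=0.0241, 9/83=0.1084, 12/83=0.1446, 3/83=0.0361, 5/83=0.0602, 9/83=0.1084, 41/83=0.4940, 2/83=0.0241
Σ p₁ᵢp₂ᵢ = 0.002646 + 0.002645 + 0.028211 + 0.007043 + 0.006610 + 0.017181 + 0.072272 + 0.001470 = 0.138078
Σp_1ᵢ² = 0.1098² + 0.0244² + 0.1951² + 0.1951² + 0.1098² + 0.1585² + 0.1463² + 0.0610² = 0.012056 + 0.000595 + 0.038064 + 0.038064 + 0.012056 + 0.025122 + 0.021404 + 0.003721 = 0.151082
Σp_2ᵢ² = 0.0241² + 0.1084² + 0.1446² + 0.0361² + 0.0602² + 0.1084² + 0.4940² + 0.0241² = 0.000581 + 0.011751 + 0.020909 + 0.001303 + 0.003624 + 0.011751 + 0.244036 + 0.000581 = 0.294536
O = 0.138078 / √(0.151082 × 0.294536) = 0.138078 / 0.2109481 = 0.6546
O = 0.6546 > 0.5 → Yes.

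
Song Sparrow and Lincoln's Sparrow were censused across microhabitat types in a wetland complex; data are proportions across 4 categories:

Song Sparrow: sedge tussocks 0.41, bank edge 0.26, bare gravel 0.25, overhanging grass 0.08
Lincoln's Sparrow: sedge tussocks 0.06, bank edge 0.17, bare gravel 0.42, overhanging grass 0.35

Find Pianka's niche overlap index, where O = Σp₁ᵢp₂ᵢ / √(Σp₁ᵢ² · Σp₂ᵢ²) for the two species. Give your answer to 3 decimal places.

Σ p₁ᵢp₂ᵢ = 0.0246 + 0.0442 + 0.1050 + 0.0280 = 0.2018
Σp_1ᵢ² = 0.41² + 0.26² + 0.25² + 0.08² = 0.1681 + 0.0676 + 0.0625 + 0.0064 = 0.3046
Σp_2ᵢ² = 0.06² + 0.17² + 0.42² + 0.35² = 0.0036 + 0.0289 + 0.1764 + 0.1225 = 0.3314
O = 0.2018 / √(0.3046 × 0.3314) = 0.2018 / 0.317718 = 0.63515

0.635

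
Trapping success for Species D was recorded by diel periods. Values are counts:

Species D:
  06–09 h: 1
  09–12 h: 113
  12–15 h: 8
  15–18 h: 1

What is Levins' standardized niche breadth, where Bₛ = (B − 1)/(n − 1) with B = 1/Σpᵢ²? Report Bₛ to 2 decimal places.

0.06

Proportions for Species D (n=123): 1/123=0.0081, 113/123=0.9187, 8/123=0.0650, 1/123=0.0081
Σpᵢ² = 0.0081² + 0.9187² + 0.0650² + 0.0081² = 0.000066 + 0.844010 + 0.004225 + 0.000066 = 0.848367
B = 1 / 0.848367 = 1.1787
Bₛ = (B − 1)/(n − 1) = (1.1787 − 1)/(4 − 1) = 0.1787/3 = 0.0596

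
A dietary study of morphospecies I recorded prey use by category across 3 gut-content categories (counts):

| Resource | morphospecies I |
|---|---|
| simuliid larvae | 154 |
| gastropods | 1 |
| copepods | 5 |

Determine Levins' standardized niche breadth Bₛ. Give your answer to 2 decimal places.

Proportions for morphospecies I (n=160): 154/160=0.9625, 1/160=0.0063, 5/160=0.0313
Σpᵢ² = 0.9625² + 0.0063² + 0.0313² = 0.926406 + 0.000040 + 0.000980 = 0.927426
B = 1 / 0.927426 = 1.0783
Bₛ = (B − 1)/(n − 1) = (1.0783 − 1)/(3 − 1) = 0.0783/2 = 0.0392

0.04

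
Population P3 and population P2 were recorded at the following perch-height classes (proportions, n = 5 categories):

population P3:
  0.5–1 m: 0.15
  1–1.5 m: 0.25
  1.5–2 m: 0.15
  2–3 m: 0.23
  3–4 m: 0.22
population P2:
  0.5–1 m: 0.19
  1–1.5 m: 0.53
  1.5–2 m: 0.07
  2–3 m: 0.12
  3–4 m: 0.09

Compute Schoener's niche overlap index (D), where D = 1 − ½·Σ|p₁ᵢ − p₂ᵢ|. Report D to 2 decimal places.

0.68

Σ|p₁ᵢ − p₂ᵢ| = 0.04 + 0.28 + 0.08 + 0.11 + 0.13 = 0.64
D = 1 − ½ × 0.64 = 1 − 0.320 = 0.6800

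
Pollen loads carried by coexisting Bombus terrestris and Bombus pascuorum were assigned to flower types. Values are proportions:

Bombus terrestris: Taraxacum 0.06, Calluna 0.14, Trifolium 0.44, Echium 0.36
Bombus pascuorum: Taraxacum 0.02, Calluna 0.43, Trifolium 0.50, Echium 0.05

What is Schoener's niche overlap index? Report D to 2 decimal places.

Σ|p₁ᵢ − p₂ᵢ| = 0.04 + 0.29 + 0.06 + 0.31 = 0.70
D = 1 − ½ × 0.70 = 1 − 0.350 = 0.6500

0.65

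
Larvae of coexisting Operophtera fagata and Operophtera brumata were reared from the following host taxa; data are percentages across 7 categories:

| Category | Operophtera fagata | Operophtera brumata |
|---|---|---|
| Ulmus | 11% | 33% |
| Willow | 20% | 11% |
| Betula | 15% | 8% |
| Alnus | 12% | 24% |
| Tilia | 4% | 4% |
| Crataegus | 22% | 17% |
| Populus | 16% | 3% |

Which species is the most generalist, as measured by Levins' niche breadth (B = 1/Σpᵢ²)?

Convert percentages to proportions (divide by 100).
Σp_fagaᵢ² = 0.11² + 0.20² + 0.15² + 0.12² + 0.04² + 0.22² + 0.16² = 0.0121 + 0.0400 + 0.0225 + 0.0144 + 0.0016 + 0.0484 + 0.0256 = 0.1646
B_faga = 1 / 0.1646 = 6.0753
Σp_brumᵢ² = 0.33² + 0.11² + 0.08² + 0.24² + 0.04² + 0.17² + 0.03² = 0.1089 + 0.0121 + 0.0064 + 0.0576 + 0.0016 + 0.0289 + 0.0009 = 0.2164
B_brum = 1 / 0.2164 = 4.6211
Highest B → broadest niche (most generalist): Operophtera fagata (B = 6.08).

Operophtera fagata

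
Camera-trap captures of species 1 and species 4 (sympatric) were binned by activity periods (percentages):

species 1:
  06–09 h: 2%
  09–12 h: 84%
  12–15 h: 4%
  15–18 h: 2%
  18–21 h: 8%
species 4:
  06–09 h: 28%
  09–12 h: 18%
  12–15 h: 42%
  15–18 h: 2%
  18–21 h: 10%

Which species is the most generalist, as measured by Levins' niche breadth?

species 4

Convert percentages to proportions (divide by 100).
Σp_1ᵢ² = 0.02² + 0.84² + 0.04² + 0.02² + 0.08² = 0.0004 + 0.7056 + 0.0016 + 0.0004 + 0.0064 = 0.7144
B_1 = 1 / 0.7144 = 1.3998
Σp_4ᵢ² = 0.28² + 0.18² + 0.42² + 0.02² + 0.10² = 0.0784 + 0.0324 + 0.1764 + 0.0004 + 0.0100 = 0.2976
B_4 = 1 / 0.2976 = 3.3602
Highest B → broadest niche (most generalist): species 4 (B = 3.36).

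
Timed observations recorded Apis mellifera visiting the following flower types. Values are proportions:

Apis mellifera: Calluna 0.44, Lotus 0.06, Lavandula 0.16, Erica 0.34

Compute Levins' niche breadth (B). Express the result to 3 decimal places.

Σpᵢ² = 0.44² + 0.06² + 0.16² + 0.34² = 0.1936 + 0.0036 + 0.0256 + 0.1156 = 0.3384
B = 1 / 0.3384 = 2.95508

2.955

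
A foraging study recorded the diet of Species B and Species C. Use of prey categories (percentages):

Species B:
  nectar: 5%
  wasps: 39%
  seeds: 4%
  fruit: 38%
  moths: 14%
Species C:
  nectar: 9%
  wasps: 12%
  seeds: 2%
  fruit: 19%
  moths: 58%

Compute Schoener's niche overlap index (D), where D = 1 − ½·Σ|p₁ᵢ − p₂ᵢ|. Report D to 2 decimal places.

0.52

Convert percentages to proportions (divide by 100).
Σ|p₁ᵢ − p₂ᵢ| = 0.04 + 0.27 + 0.02 + 0.19 + 0.44 = 0.96
D = 1 − ½ × 0.96 = 1 − 0.480 = 0.5200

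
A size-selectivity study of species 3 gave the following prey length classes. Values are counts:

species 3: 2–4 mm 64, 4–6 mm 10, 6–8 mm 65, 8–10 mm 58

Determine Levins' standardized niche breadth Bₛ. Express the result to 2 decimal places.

Proportions for species 3 (n=197): 64/197=0.3249, 10/197=0.0508, 65/197=0.3299, 58/197=0.2944
Σpᵢ² = 0.3249² + 0.0508² + 0.3299² + 0.2944² = 0.105560 + 0.002581 + 0.108834 + 0.086671 = 0.303646
B = 1 / 0.303646 = 3.2933
Bₛ = (B − 1)/(n − 1) = (3.2933 − 1)/(4 − 1) = 2.2933/3 = 0.7644

0.76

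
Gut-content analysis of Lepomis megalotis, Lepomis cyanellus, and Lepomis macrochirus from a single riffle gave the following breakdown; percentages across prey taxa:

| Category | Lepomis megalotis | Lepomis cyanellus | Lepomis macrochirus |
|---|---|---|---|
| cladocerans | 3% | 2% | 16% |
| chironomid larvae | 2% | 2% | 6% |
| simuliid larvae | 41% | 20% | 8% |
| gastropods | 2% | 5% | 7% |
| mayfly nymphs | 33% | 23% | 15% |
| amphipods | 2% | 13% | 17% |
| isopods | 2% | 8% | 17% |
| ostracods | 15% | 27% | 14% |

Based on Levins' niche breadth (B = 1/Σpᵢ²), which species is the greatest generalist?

Lepomis macrochirus

Convert percentages to proportions (divide by 100).
Σp_megaᵢ² = 0.03² + 0.02² + 0.41² + 0.02² + 0.33² + 0.02² + 0.02² + 0.15² = 0.0009 + 0.0004 + 0.1681 + 0.0004 + 0.1089 + 0.0004 + 0.0004 + 0.0225 = 0.3020
B_mega = 1 / 0.3020 = 3.3113
Σp_cyanᵢ² = 0.02² + 0.02² + 0.20² + 0.05² + 0.23² + 0.13² + 0.08² + 0.27² = 0.0004 + 0.0004 + 0.0400 + 0.0025 + 0.0529 + 0.0169 + 0.0064 + 0.0729 = 0.1924
B_cyan = 1 / 0.1924 = 5.1975
Σp_macrᵢ² = 0.16² + 0.06² + 0.08² + 0.07² + 0.15² + 0.17² + 0.17² + 0.14² = 0.0256 + 0.0036 + 0.0064 + 0.0049 + 0.0225 + 0.0289 + 0.0289 + 0.0196 = 0.1404
B_macr = 1 / 0.1404 = 7.1225
Highest B → broadest niche (most generalist): Lepomis macrochirus (B = 7.12).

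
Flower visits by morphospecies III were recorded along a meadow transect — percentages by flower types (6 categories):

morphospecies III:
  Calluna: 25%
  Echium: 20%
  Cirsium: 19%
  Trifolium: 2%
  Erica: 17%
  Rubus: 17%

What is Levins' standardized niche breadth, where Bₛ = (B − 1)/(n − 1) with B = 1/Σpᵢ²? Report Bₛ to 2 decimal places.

0.82

Convert percentages to proportions (divide by 100).
Σpᵢ² = 0.25² + 0.20² + 0.19² + 0.02² + 0.17² + 0.17² = 0.0625 + 0.0400 + 0.0361 + 0.0004 + 0.0289 + 0.0289 = 0.1968
B = 1 / 0.1968 = 5.0813
Bₛ = (B − 1)/(n − 1) = (5.0813 − 1)/(6 − 1) = 4.0813/5 = 0.8163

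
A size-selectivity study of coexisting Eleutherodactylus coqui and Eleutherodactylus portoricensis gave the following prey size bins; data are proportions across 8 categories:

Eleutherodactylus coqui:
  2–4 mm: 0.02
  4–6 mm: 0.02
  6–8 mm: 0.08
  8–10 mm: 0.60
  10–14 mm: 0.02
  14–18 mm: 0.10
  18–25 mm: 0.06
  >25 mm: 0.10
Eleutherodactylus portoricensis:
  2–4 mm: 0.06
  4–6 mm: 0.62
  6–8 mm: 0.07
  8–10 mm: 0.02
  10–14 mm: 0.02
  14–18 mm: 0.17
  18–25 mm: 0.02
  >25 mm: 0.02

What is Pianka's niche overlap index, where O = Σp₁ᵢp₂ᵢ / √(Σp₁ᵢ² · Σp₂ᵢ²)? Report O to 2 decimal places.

0.13

Σ p₁ᵢp₂ᵢ = 0.0012 + 0.0124 + 0.0056 + 0.0120 + 0.0004 + 0.0170 + 0.0012 + 0.0020 = 0.0518
Σp_1ᵢ² = 0.02² + 0.02² + 0.08² + 0.60² + 0.02² + 0.10² + 0.06² + 0.10² = 0.0004 + 0.0004 + 0.0064 + 0.3600 + 0.0004 + 0.0100 + 0.0036 + 0.0100 = 0.3912
Σp_2ᵢ² = 0.06² + 0.62² + 0.07² + 0.02² + 0.02² + 0.17² + 0.02² + 0.02² = 0.0036 + 0.3844 + 0.0049 + 0.0004 + 0.0004 + 0.0289 + 0.0004 + 0.0004 = 0.4234
O = 0.0518 / √(0.3912 × 0.4234) = 0.0518 / 0.40698 = 0.1273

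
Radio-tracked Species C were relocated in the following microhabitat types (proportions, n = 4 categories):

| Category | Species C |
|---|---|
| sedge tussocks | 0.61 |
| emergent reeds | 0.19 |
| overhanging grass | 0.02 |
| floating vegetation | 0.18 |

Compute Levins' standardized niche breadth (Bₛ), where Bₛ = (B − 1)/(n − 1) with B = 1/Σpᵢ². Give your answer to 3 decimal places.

0.423

Σpᵢ² = 0.61² + 0.19² + 0.02² + 0.18² = 0.3721 + 0.0361 + 0.0004 + 0.0324 = 0.4410
B = 1 / 0.4410 = 2.26757
Bₛ = (B − 1)/(n − 1) = (2.26757 − 1)/(4 − 1) = 1.26757/3 = 0.42252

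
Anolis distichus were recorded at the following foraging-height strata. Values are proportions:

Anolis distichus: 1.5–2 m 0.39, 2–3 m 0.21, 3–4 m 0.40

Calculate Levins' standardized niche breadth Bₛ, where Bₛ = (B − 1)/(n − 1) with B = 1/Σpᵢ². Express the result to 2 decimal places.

0.90

Σpᵢ² = 0.39² + 0.21² + 0.40² = 0.1521 + 0.0441 + 0.1600 = 0.3562
B = 1 / 0.3562 = 2.8074
Bₛ = (B − 1)/(n − 1) = (2.8074 − 1)/(3 − 1) = 1.8074/2 = 0.9037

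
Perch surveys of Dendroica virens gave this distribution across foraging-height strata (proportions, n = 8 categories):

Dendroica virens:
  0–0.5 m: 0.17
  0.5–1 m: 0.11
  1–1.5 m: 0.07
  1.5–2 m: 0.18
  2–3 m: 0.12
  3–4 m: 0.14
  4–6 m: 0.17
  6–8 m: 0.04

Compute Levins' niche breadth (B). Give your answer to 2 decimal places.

7.00

Σpᵢ² = 0.17² + 0.11² + 0.07² + 0.18² + 0.12² + 0.14² + 0.17² + 0.04² = 0.0289 + 0.0121 + 0.0049 + 0.0324 + 0.0144 + 0.0196 + 0.0289 + 0.0016 = 0.1428
B = 1 / 0.1428 = 7.0028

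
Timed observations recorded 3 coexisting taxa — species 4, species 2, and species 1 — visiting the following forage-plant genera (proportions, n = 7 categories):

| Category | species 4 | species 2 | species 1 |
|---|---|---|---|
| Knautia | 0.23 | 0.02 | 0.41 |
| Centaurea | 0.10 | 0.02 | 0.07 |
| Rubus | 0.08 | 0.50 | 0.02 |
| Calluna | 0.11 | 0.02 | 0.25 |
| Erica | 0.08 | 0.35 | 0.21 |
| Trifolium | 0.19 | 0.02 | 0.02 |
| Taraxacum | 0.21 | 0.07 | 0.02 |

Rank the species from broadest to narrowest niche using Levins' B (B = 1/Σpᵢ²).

species 4 > species 1 > species 2

Σp_4ᵢ² = 0.23² + 0.10² + 0.08² + 0.11² + 0.08² + 0.19² + 0.21² = 0.0529 + 0.0100 + 0.0064 + 0.0121 + 0.0064 + 0.0361 + 0.0441 = 0.1680
B_4 = 1 / 0.1680 = 5.9524
Σp_2ᵢ² = 0.02² + 0.02² + 0.50² + 0.02² + 0.35² + 0.02² + 0.07² = 0.0004 + 0.0004 + 0.2500 + 0.0004 + 0.1225 + 0.0004 + 0.0049 = 0.3790
B_2 = 1 / 0.3790 = 2.6385
Σp_1ᵢ² = 0.41² + 0.07² + 0.02² + 0.25² + 0.21² + 0.02² + 0.02² = 0.1681 + 0.0049 + 0.0004 + 0.0625 + 0.0441 + 0.0004 + 0.0004 = 0.2808
B_1 = 1 / 0.2808 = 3.5613
Ranking by B (broadest → narrowest): species 4 (5.95) > species 1 (3.56) > species 2 (2.64)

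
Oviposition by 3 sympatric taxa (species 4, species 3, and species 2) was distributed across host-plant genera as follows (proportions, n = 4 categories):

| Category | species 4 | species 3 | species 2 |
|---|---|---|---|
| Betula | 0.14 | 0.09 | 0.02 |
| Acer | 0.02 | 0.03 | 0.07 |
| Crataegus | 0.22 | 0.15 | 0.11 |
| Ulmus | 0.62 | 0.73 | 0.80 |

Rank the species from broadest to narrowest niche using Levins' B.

species 4 > species 3 > species 2

Σp_4ᵢ² = 0.14² + 0.02² + 0.22² + 0.62² = 0.0196 + 0.0004 + 0.0484 + 0.3844 = 0.4528
B_4 = 1 / 0.4528 = 2.2085
Σp_3ᵢ² = 0.09² + 0.03² + 0.15² + 0.73² = 0.0081 + 0.0009 + 0.0225 + 0.5329 = 0.5644
B_3 = 1 / 0.5644 = 1.7718
Σp_2ᵢ² = 0.02² + 0.07² + 0.11² + 0.80² = 0.0004 + 0.0049 + 0.0121 + 0.6400 = 0.6574
B_2 = 1 / 0.6574 = 1.5211
Ranking by B (broadest → narrowest): species 4 (2.21) > species 3 (1.77) > species 2 (1.52)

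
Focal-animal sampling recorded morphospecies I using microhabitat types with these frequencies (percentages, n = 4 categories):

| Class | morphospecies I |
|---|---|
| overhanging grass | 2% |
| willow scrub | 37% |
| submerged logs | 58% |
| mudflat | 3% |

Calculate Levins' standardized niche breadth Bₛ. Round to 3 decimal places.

Convert percentages to proportions (divide by 100).
Σpᵢ² = 0.02² + 0.37² + 0.58² + 0.03² = 0.0004 + 0.1369 + 0.3364 + 0.0009 = 0.4746
B = 1 / 0.4746 = 2.10704
Bₛ = (B − 1)/(n − 1) = (2.10704 − 1)/(4 − 1) = 1.10704/3 = 0.36901

0.369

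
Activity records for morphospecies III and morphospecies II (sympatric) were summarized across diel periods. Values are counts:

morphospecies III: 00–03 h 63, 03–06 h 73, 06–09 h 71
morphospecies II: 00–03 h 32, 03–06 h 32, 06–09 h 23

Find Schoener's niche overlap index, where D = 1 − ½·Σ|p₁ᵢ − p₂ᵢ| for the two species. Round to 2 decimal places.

0.92

Proportions for morphospecies III (n=207): 63/207=0.3043, 73/207=0.3527, 71/207=0.3430
Proportions for morphospecies II (n=87): 32/87=0.3678, 32/87=0.3678, 23/87=0.2644
Σ|p₁ᵢ − p₂ᵢ| = 0.0635 + 0.0151 + 0.0786 = 0.1572
D = 1 − ½ × 0.1572 = 1 − 0.07860 = 0.92140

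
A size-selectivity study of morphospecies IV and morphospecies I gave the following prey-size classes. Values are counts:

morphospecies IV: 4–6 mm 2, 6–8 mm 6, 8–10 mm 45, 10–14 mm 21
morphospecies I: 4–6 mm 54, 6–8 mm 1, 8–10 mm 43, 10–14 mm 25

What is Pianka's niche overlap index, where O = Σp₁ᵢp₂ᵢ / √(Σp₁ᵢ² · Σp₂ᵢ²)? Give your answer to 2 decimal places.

Proportions for morphospecies IV (n=74): 2/74=0.0270, 6/74=0.0811, 45/74=0.6081, 21/74=0.2838
Proportions for morphospecies I (n=123): 54/123=0.4390, 1/123=0.0081, 43/123=0.3496, 25/123=0.2033
Σ p₁ᵢp₂ᵢ = 0.011853 + 0.000657 + 0.212592 + 0.057697 = 0.282799
Σp_1ᵢ² = 0.0270² + 0.0811² + 0.6081² + 0.2838² = 0.000729 + 0.006577 + 0.369786 + 0.080542 = 0.457634
Σp_2ᵢ² = 0.4390² + 0.0081² + 0.3496² + 0.2033² = 0.192721 + 0.000066 + 0.122220 + 0.041331 = 0.356338
O = 0.282799 / √(0.457634 × 0.356338) = 0.282799 / 0.4038222 = 0.7003

0.70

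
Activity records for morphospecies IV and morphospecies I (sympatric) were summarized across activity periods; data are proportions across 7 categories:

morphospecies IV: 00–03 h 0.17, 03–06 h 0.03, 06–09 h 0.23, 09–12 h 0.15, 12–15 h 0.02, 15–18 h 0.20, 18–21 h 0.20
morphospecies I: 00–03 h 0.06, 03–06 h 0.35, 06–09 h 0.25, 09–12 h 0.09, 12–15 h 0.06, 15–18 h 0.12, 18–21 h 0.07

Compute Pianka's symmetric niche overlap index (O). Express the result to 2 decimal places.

Σ p₁ᵢp₂ᵢ = 0.0102 + 0.0105 + 0.0575 + 0.0135 + 0.0012 + 0.0240 + 0.0140 = 0.1309
Σp_1ᵢ² = 0.17² + 0.03² + 0.23² + 0.15² + 0.02² + 0.20² + 0.20² = 0.0289 + 0.0009 + 0.0529 + 0.0225 + 0.0004 + 0.0400 + 0.0400 = 0.1856
Σp_2ᵢ² = 0.06² + 0.35² + 0.25² + 0.09² + 0.06² + 0.12² + 0.07² = 0.0036 + 0.1225 + 0.0625 + 0.0081 + 0.0036 + 0.0144 + 0.0049 = 0.2196
O = 0.1309 / √(0.1856 × 0.2196) = 0.1309 / 0.20189 = 0.6484

0.65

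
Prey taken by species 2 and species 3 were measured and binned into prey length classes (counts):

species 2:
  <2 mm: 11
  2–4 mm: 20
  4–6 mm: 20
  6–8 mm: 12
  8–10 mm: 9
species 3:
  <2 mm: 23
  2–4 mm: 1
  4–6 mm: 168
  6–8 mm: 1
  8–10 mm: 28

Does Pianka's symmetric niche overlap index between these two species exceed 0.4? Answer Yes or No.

Proportions for species 2 (n=72): 11/72=0.1528, 20/72=0.2778, 20/72=0.2778, 12/72=0.1667, 9/72=0.1250
Proportions for species 3 (n=221): 23/221=0.1041, 1/221=0.0045, 168/221=0.7602, 1/221=0.0045, 28/221=0.1267
Σ p₁ᵢp₂ᵢ = 0.015906 + 0.001250 + 0.211184 + 0.000750 + 0.015838 = 0.244928
Σp_1ᵢ² = 0.1528² + 0.2778² + 0.2778² + 0.1667² + 0.1250² = 0.023348 + 0.077173 + 0.077173 + 0.027789 + 0.015625 = 0.221108
Σp_2ᵢ² = 0.1041² + 0.0045² + 0.7602² + 0.0045² + 0.1267² = 0.010837 + 0.000020 + 0.577904 + 0.000020 + 0.016053 = 0.604834
O = 0.244928 / √(0.221108 × 0.604834) = 0.244928 / 0.3656961 = 0.6698
O = 0.6698 > 0.4 → Yes.

Yes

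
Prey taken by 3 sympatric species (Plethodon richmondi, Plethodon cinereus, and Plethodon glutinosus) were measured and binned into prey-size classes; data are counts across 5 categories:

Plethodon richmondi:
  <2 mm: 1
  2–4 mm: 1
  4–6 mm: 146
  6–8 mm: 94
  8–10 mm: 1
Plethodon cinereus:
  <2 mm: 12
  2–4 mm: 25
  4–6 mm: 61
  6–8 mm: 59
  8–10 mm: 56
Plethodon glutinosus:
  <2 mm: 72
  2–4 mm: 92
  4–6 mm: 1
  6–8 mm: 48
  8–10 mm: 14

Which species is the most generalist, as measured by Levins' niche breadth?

Plethodon cinereus

Proportions for Plethodon richmondi (n=243): 1/243=0.0041, 1/243=0.0041, 146/243=0.6008, 94/243=0.3868, 1/243=0.0041
Proportions for Plethodon cinereus (n=213): 12/213=0.0563, 25/213=0.1174, 61/213=0.2864, 59/213=0.2770, 56/213=0.2629
Proportions for Plethodon glutinosus (n=227): 72/227=0.3172, 92/227=0.4053, 1/227=0.0044, 48/227=0.2115, 14/227=0.0617
Σp_richᵢ² = 0.0041² + 0.0041² + 0.6008² + 0.3868² + 0.0041² = 0.000017 + 0.000017 + 0.360961 + 0.149614 + 0.000017 = 0.510626
B_rich = 1 / 0.510626 = 1.9584
Σp_cineᵢ² = 0.0563² + 0.1174² + 0.2864² + 0.2770² + 0.2629² = 0.003170 + 0.013783 + 0.082025 + 0.076729 + 0.069116 = 0.244823
B_cine = 1 / 0.244823 = 4.0846
Σp_glutᵢ² = 0.3172² + 0.4053² + 0.0044² + 0.2115² + 0.0617² = 0.100616 + 0.164268 + 0.000019 + 0.044732 + 0.003807 = 0.313442
B_glut = 1 / 0.313442 = 3.1904
Highest B → broadest niche (most generalist): Plethodon cinereus (B = 4.08).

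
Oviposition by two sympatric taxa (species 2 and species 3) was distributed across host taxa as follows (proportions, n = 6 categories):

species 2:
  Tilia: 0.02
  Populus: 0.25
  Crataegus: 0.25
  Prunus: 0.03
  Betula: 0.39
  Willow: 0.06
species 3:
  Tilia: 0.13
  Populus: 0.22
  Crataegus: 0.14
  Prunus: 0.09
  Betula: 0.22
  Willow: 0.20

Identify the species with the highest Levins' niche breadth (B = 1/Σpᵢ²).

species 3

Σp_2ᵢ² = 0.02² + 0.25² + 0.25² + 0.03² + 0.39² + 0.06² = 0.0004 + 0.0625 + 0.0625 + 0.0009 + 0.1521 + 0.0036 = 0.2820
B_2 = 1 / 0.2820 = 3.5461
Σp_3ᵢ² = 0.13² + 0.22² + 0.14² + 0.09² + 0.22² + 0.20² = 0.0169 + 0.0484 + 0.0196 + 0.0081 + 0.0484 + 0.0400 = 0.1814
B_3 = 1 / 0.1814 = 5.5127
Highest B → broadest niche (most generalist): species 3 (B = 5.51).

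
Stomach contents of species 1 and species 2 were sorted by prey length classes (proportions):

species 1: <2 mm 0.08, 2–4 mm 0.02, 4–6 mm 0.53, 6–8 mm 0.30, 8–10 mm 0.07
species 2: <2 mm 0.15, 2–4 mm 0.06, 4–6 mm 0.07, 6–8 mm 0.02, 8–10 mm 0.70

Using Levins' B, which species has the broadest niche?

Σp_1ᵢ² = 0.08² + 0.02² + 0.53² + 0.30² + 0.07² = 0.0064 + 0.0004 + 0.2809 + 0.0900 + 0.0049 = 0.3826
B_1 = 1 / 0.3826 = 2.6137
Σp_2ᵢ² = 0.15² + 0.06² + 0.07² + 0.02² + 0.70² = 0.0225 + 0.0036 + 0.0049 + 0.0004 + 0.4900 = 0.5214
B_2 = 1 / 0.5214 = 1.9179
Highest B → broadest niche (most generalist): species 1 (B = 2.61).

species 1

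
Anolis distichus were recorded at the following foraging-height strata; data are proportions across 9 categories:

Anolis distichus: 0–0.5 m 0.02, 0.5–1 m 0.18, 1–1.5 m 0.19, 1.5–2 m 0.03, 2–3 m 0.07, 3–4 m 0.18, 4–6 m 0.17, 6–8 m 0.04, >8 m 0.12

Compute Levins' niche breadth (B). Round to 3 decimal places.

6.579

Σpᵢ² = 0.02² + 0.18² + 0.19² + 0.03² + 0.07² + 0.18² + 0.17² + 0.04² + 0.12² = 0.0004 + 0.0324 + 0.0361 + 0.0009 + 0.0049 + 0.0324 + 0.0289 + 0.0016 + 0.0144 = 0.1520
B = 1 / 0.1520 = 6.57895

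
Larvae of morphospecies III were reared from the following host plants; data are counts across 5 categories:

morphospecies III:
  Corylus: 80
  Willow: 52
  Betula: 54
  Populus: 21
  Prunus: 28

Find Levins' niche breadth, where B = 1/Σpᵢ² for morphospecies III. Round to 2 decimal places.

4.17

Proportions for morphospecies III (n=235): 80/235=0.3404, 52/235=0.2213, 54/235=0.2298, 21/235=0.0894, 28/235=0.1191
Σpᵢ² = 0.3404² + 0.2213² + 0.2298² + 0.0894² + 0.1191² = 0.115872 + 0.048974 + 0.052808 + 0.007992 + 0.014185 = 0.239831
B = 1 / 0.239831 = 4.1696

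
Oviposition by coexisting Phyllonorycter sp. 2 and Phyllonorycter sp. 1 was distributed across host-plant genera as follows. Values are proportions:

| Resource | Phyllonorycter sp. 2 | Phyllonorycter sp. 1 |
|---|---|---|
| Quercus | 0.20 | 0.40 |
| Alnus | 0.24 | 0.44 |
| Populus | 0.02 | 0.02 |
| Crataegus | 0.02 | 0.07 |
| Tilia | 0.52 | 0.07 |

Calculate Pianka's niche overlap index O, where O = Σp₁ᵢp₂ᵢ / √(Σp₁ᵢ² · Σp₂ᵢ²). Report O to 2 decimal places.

0.61

Σ p₁ᵢp₂ᵢ = 0.0800 + 0.1056 + 0.0004 + 0.0014 + 0.0364 = 0.2238
Σp_1ᵢ² = 0.20² + 0.24² + 0.02² + 0.02² + 0.52² = 0.0400 + 0.0576 + 0.0004 + 0.0004 + 0.2704 = 0.3688
Σp_2ᵢ² = 0.40² + 0.44² + 0.02² + 0.07² + 0.07² = 0.1600 + 0.1936 + 0.0004 + 0.0049 + 0.0049 = 0.3638
O = 0.2238 / √(0.3688 × 0.3638) = 0.2238 / 0.36629 = 0.6110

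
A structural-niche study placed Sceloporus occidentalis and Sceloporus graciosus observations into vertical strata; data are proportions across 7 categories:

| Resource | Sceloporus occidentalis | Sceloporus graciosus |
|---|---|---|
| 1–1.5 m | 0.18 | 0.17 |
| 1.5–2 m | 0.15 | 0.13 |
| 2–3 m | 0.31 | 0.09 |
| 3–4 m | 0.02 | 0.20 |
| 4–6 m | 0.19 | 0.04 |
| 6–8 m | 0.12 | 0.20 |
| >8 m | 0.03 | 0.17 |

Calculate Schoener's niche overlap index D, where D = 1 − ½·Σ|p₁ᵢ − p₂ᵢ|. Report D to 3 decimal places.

Σ|p₁ᵢ − p₂ᵢ| = 0.01 + 0.02 + 0.22 + 0.18 + 0.15 + 0.08 + 0.14 = 0.80
D = 1 − ½ × 0.80 = 1 − 0.400 = 0.60000

0.600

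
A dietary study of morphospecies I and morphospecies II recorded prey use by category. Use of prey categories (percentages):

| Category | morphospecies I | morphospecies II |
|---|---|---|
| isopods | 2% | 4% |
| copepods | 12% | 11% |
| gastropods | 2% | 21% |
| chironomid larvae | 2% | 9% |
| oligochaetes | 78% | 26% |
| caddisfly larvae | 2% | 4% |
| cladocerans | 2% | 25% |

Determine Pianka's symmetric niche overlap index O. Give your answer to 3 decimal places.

Convert percentages to proportions (divide by 100).
Σ p₁ᵢp₂ᵢ = 0.0008 + 0.0132 + 0.0042 + 0.0018 + 0.2028 + 0.0008 + 0.0050 = 0.2286
Σp_1ᵢ² = 0.02² + 0.12² + 0.02² + 0.02² + 0.78² + 0.02² + 0.02² = 0.0004 + 0.0144 + 0.0004 + 0.0004 + 0.6084 + 0.0004 + 0.0004 = 0.6248
Σp_2ᵢ² = 0.04² + 0.11² + 0.21² + 0.09² + 0.26² + 0.04² + 0.25² = 0.0016 + 0.0121 + 0.0441 + 0.0081 + 0.0676 + 0.0016 + 0.0625 = 0.1976
O = 0.2286 / √(0.6248 × 0.1976) = 0.2286 / 0.351369 = 0.65060

0.651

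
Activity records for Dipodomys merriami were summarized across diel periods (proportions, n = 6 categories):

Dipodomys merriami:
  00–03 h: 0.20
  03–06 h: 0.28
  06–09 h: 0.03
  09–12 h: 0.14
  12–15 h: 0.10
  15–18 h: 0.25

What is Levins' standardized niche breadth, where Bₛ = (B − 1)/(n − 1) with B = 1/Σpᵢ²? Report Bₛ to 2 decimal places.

Σpᵢ² = 0.20² + 0.28² + 0.03² + 0.14² + 0.10² + 0.25² = 0.0400 + 0.0784 + 0.0009 + 0.0196 + 0.0100 + 0.0625 = 0.2114
B = 1 / 0.2114 = 4.7304
Bₛ = (B − 1)/(n − 1) = (4.7304 − 1)/(6 − 1) = 3.7304/5 = 0.7461

0.75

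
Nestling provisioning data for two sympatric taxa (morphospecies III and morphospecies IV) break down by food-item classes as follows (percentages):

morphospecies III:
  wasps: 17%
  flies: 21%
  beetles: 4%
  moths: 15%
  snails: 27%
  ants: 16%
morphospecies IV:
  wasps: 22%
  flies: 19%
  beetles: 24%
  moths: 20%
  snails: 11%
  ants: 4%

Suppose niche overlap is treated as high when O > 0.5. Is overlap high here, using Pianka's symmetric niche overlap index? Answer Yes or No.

Convert percentages to proportions (divide by 100).
Σ p₁ᵢp₂ᵢ = 0.0374 + 0.0399 + 0.0096 + 0.0300 + 0.0297 + 0.0064 = 0.1530
Σp_1ᵢ² = 0.17² + 0.21² + 0.04² + 0.15² + 0.27² + 0.16² = 0.0289 + 0.0441 + 0.0016 + 0.0225 + 0.0729 + 0.0256 = 0.1956
Σp_2ᵢ² = 0.22² + 0.19² + 0.24² + 0.20² + 0.11² + 0.04² = 0.0484 + 0.0361 + 0.0576 + 0.0400 + 0.0121 + 0.0016 = 0.1958
O = 0.1530 / √(0.1956 × 0.1958) = 0.1530 / 0.19570 = 0.7818
O = 0.7818 > 0.5 → Yes.

Yes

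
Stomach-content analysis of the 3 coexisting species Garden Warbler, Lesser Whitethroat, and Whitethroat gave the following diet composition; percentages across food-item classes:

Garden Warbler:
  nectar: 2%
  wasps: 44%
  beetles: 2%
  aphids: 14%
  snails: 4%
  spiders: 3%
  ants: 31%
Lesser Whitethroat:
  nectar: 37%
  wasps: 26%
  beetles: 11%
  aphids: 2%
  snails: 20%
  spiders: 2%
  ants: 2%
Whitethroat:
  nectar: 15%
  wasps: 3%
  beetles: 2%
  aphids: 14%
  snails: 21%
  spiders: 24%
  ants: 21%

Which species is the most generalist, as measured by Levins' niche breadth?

Convert percentages to proportions (divide by 100).
Σp_Gardᵢ² = 0.02² + 0.44² + 0.02² + 0.14² + 0.04² + 0.03² + 0.31² = 0.0004 + 0.1936 + 0.0004 + 0.0196 + 0.0016 + 0.0009 + 0.0961 = 0.3126
B_Gard = 1 / 0.3126 = 3.1990
Σp_Lessᵢ² = 0.37² + 0.26² + 0.11² + 0.02² + 0.20² + 0.02² + 0.02² = 0.1369 + 0.0676 + 0.0121 + 0.0004 + 0.0400 + 0.0004 + 0.0004 = 0.2578
B_Less = 1 / 0.2578 = 3.8790
Σp_Whitᵢ² = 0.15² + 0.03² + 0.02² + 0.14² + 0.21² + 0.24² + 0.21² = 0.0225 + 0.0009 + 0.0004 + 0.0196 + 0.0441 + 0.0576 + 0.0441 = 0.1892
B_Whit = 1 / 0.1892 = 5.2854
Highest B → broadest niche (most generalist): Whitethroat (B = 5.29).

Whitethroat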